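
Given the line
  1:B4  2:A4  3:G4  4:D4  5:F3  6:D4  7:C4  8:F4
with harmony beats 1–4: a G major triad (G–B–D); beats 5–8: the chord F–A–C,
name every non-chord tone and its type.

A4 (beat 2) — passing tone; D4 (beat 6) — appoggiatura.

The harmony at that moment is G major triad (G, B, D); A4 is not a chord tone.
It is approached by step down from B4 and left by step down to G4.
Step in, step out in the same direction — a passing tone.
The harmony at that moment is F major triad (F, A, C); D4 is not a chord tone.
It is approached by leap up from F3 and left by step down to C4.
Leap in, step out — an appoggiatura.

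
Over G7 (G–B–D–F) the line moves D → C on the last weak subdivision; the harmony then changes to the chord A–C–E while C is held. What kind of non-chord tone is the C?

C is an anticipation.

The harmony at that moment is G dominant seventh chord (G, B, D, F); C is not a chord tone.
It is approached by step down from D and then sustained as the same pitch into the next harmony.
Arriving early and becoming a chord tone when the harmony changes — an anticipation.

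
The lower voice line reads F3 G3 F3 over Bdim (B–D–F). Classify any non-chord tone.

G3 is a neighbor tone.

The harmony at that moment is B diminished triad (B, D, F); G3 is not a chord tone.
It is approached by step up from F3 and left by step down to F3.
Step away and step back to the same note — a neighbor tone (upper neighbor).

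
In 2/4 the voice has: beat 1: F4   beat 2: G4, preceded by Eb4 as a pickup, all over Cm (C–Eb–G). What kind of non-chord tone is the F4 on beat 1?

Passing tone.

The harmony at that moment is C minor triad (C, Eb, G); F4 is not a chord tone.
It is approached by step up from Eb4 and left by step up to G4.
Step in, step out in the same direction — a passing tone.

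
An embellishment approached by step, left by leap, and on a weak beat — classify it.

Approach: by step. Departure: by leap. Metric position: weak.
Step in, leap out, from a weak position — an escape tone (échappée). (It is the mirror image of the appoggiatura, which leaps in and steps out on a strong beat.)

Escape tone.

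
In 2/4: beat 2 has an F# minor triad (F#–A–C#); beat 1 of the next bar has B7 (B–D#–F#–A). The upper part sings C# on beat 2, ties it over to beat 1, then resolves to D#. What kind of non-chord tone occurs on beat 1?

The harmony at that moment is B dominant seventh chord (B, D#, F#, A); C# is not a chord tone.
It is held over (the same pitch as the preceding C#) and left by step up to D#.
Held over from the previous chord and resolving up by step — a retardation.

Retardation.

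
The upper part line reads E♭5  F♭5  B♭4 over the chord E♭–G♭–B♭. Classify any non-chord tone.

The harmony at that moment is E♭ minor triad (E♭, G♭, B♭); F♭5 is not a chord tone.
It is approached by step up from E♭5 and left by leap down to B♭4.
Step in, leap out — an escape tone.

F♭5 is an escape tone.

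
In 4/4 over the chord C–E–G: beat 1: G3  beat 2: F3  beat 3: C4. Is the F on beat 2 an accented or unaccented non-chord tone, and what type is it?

Unaccented escape tone.

The harmony at that moment is C major triad (C, E, G); F3 is not a chord tone.
It is approached by step down from G3 and left by leap up to C4.
Step in, leap out — an escape tone.
It falls on a weak beat, so it is unaccented.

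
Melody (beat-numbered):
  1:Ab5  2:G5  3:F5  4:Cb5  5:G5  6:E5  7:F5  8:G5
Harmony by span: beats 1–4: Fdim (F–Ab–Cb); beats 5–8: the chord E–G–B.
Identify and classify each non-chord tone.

G5 (beat 2) — passing tone; F5 (beat 7) — passing tone.

The harmony at that moment is F diminished triad (F, Ab, Cb); G5 is not a chord tone.
It is approached by step down from Ab5 and left by step down to F5.
Step in, step out in the same direction — a passing tone.
The harmony at that moment is E minor triad (E, G, B); F5 is not a chord tone.
It is approached by step up from E5 and left by step up to G5.
Step in, step out in the same direction — a passing tone.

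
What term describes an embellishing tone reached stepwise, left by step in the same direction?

Passing tone.

Approach: by step. Departure: by step, continuing in the same direction.
Stepwise on both sides with no change of direction means the note fills in the space between two different chord tones — a passing tone. (Had it turned back to its starting note it would be a neighbor tone instead.)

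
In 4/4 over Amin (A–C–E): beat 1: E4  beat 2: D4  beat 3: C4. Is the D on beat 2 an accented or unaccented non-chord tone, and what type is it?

Unaccented passing tone.

The harmony at that moment is A minor triad (A, C, E); D4 is not a chord tone.
It is approached by step down from E4 and left by step down to C4.
Step in, step out in the same direction — a passing tone.
It falls on a weak beat, so it is unaccented.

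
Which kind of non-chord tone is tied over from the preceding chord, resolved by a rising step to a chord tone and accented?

Retardation.

Approach: by preparation — the pitch is first a chord tone, then held (tied or repeated) while the harmony changes under it. Departure: up by step. Metric position: strong.
A prepared dissonance that resolves upward by step — a retardation. (The same figure resolving downward would be a suspension.)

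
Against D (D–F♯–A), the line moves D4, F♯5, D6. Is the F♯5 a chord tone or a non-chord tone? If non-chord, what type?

D major triad contains D, F♯, A; F♯ is the third, so it is a chord tone.

Chord tone (the third of D major triad).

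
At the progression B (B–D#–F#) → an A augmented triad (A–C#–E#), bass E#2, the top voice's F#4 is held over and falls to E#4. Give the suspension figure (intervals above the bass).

9–8 suspension.

At the second chord the bass is E#2. The suspended F#4 lies a ninth above the bass; after resolving down by step to E#4, the interval above the bass becomes an octave.
Suspension figures are named by those two intervals: 9–8.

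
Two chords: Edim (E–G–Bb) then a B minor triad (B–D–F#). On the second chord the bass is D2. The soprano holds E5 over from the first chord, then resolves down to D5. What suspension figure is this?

At the second chord the bass is D2. The suspended E5 lies a ninth above the bass; after resolving down by step to D5, the interval above the bass becomes an octave.
Suspension figures are named by those two intervals: 9–8.

9–8 suspension.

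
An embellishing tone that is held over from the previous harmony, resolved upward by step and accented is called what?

Retardation.

Approach: by preparation — the pitch is first a chord tone, then held (tied or repeated) while the harmony changes under it. Departure: up by step. Metric position: strong.
A prepared dissonance that resolves upward by step — a retardation. (The same figure resolving downward would be a suspension.)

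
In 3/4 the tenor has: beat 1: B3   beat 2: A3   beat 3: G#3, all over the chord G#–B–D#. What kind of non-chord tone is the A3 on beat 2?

Passing tone.

The harmony at that moment is G# minor triad (G#, B, D#); A3 is not a chord tone.
It is approached by step down from B3 and left by step down to G#3.
Step in, step out in the same direction — a passing tone.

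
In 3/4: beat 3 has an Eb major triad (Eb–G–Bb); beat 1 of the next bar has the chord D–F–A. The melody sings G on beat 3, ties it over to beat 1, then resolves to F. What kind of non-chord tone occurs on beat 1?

Suspension.

The harmony at that moment is D minor triad (D, F, A); G is not a chord tone.
It is held over (the same pitch as the preceding G) and left by step down to F.
Held over from the previous chord and resolving down by step — a suspension.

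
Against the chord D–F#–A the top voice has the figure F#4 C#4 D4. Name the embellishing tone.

C#4 is an appoggiatura.

The harmony at that moment is D major triad (D, F#, A); C#4 is not a chord tone.
It is approached by leap down from F#4 and left by step up to D4.
Leap in, step out — an appoggiatura.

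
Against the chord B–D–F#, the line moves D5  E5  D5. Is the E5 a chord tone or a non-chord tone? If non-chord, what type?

The harmony at that moment is B minor triad (B, D, F#); E5 is not a chord tone.
It is approached by step up from D5 and left by step down to D5.
Step away and step back to the same note — a neighbor tone (upper neighbor).

Non-chord tone — a neighbor tone.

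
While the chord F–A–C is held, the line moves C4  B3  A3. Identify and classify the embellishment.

The harmony at that moment is F major triad (F, A, C); B3 is not a chord tone.
It is approached by step down from C4 and left by step down to A3.
Step in, step out in the same direction — a passing tone.

B3 is a passing tone.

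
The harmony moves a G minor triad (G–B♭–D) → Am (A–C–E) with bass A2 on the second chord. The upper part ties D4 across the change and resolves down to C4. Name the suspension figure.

4–3 suspension.

At the second chord the bass is A2. The suspended D4 lies a fourth above the bass; after resolving down by step to C4, the interval above the bass becomes a third.
Suspension figures are named by those two intervals: 4–3.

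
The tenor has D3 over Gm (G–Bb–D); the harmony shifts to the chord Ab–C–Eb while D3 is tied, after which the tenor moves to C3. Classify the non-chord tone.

D3 is a suspension.

The harmony at that moment is Ab major triad (Ab, C, Eb); D3 is not a chord tone.
It is held over (the same pitch as the preceding D3) and left by step down to C3.
Held over from the previous chord and resolving down by step — a suspension.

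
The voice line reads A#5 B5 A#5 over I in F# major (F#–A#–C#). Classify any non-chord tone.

B5 is a neighbor tone.

The harmony at that moment is F# major triad (F#, A#, C#); B5 is not a chord tone.
It is approached by step up from A#5 and left by step down to A#5.
Step away and step back to the same note — a neighbor tone (upper neighbor).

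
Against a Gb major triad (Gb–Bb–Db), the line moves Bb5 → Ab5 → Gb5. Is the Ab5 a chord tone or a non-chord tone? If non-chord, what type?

Non-chord tone — a passing tone.

The harmony at that moment is Gb major triad (Gb, Bb, Db); Ab5 is not a chord tone.
It is approached by step down from Bb5 and left by step down to Gb5.
Step in, step out in the same direction — a passing tone.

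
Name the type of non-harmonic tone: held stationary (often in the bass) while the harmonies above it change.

Approach: none. Departure: none — a single pitch is sustained while the chords change around it, passing through harmonies that do not contain it.
No melodic motion at all; the dissonance is created entirely by the moving harmonies against the stationary note — a pedal tone (pedal point).

Pedal tone.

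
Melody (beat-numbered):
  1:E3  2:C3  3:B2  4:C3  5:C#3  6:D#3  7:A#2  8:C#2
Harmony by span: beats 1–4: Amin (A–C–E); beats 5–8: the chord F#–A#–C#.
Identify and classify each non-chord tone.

B2 (beat 3) — neighbor tone; D#3 (beat 6) — escape tone.

The harmony at that moment is A minor triad (A, C, E); B2 is not a chord tone.
It is approached by step down from C3 and left by step up to C3.
Step away and step back to the same note — a neighbor tone (lower neighbor).
The harmony at that moment is F# major triad (F#, A#, C#); D#3 is not a chord tone.
It is approached by step up from C#3 and left by leap down to A#2.
Step in, leap out — an escape tone.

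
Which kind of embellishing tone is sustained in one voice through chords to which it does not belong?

Approach: none. Departure: none — a single pitch is sustained while the chords change around it, passing through harmonies that do not contain it.
No melodic motion at all; the dissonance is created entirely by the moving harmonies against the stationary note — a pedal tone (pedal point).

Pedal tone.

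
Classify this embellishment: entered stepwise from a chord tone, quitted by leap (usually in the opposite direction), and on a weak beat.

Approach: by step. Departure: by leap. Metric position: weak.
Step in, leap out, from a weak position — an escape tone (échappée). (It is the mirror image of the appoggiatura, which leaps in and steps out on a strong beat.)

Escape tone.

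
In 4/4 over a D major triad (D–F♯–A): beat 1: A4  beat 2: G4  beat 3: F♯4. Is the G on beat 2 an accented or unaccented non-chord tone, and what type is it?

The harmony at that moment is D major triad (D, F♯, A); G4 is not a chord tone.
It is approached by step down from A4 and left by step down to F♯4.
Step in, step out in the same direction — a passing tone.
It falls on a weak beat, so it is unaccented.

Unaccented passing tone.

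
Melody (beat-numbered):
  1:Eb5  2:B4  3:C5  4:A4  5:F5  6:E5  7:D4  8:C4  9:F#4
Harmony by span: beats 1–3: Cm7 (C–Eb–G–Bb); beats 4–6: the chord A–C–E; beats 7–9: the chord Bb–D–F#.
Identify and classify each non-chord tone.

B4 (beat 2) — appoggiatura; F5 (beat 5) — appoggiatura; C4 (beat 8) — escape tone.

The harmony at that moment is C minor seventh chord (C, Eb, G, Bb); B4 is not a chord tone.
It is approached by leap down from Eb5 and left by step up to C5.
Leap in, step out — an appoggiatura.
The harmony at that moment is A minor triad (A, C, E); F5 is not a chord tone.
It is approached by leap up from A4 and left by step down to E5.
Leap in, step out — an appoggiatura.
The harmony at that moment is Bb augmented triad (Bb, D, F#); C4 is not a chord tone.
It is approached by step down from D4 and left by leap up to F#4.
Step in, leap out — an escape tone.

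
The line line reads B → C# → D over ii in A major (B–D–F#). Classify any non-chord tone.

C# is a passing tone.

The harmony at that moment is B minor triad (B, D, F#); C# is not a chord tone.
It is approached by step up from B and left by step up to D.
Step in, step out in the same direction — a passing tone.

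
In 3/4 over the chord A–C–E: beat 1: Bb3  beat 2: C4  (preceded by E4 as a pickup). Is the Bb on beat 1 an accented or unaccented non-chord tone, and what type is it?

Accented appoggiatura.

The harmony at that moment is A minor triad (A, C, E); Bb3 is not a chord tone.
It is approached by leap down from E4 and left by step up to C4.
Leap in, step out — an appoggiatura.
It falls on the downbeat, so it is accented.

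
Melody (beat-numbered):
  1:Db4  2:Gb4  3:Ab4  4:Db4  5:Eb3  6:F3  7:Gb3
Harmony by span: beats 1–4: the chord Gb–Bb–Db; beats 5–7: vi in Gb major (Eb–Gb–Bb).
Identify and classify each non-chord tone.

The harmony at that moment is Gb major triad (Gb, Bb, Db); Ab4 is not a chord tone.
It is approached by step up from Gb4 and left by leap down to Db4.
Step in, leap out — an escape tone.
The harmony at that moment is Eb minor triad (Eb, Gb, Bb); F3 is not a chord tone.
It is approached by step up from Eb3 and left by step up to Gb3.
Step in, step out in the same direction — a passing tone.

Ab4 (beat 3) — escape tone; F3 (beat 6) — passing tone.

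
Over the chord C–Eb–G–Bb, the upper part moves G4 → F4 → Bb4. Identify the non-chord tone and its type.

The harmony at that moment is C minor seventh chord (C, Eb, G, Bb); F4 is not a chord tone.
It is approached by step down from G4 and left by leap up to Bb4.
Step in, leap out — an escape tone.

F4 is an escape tone.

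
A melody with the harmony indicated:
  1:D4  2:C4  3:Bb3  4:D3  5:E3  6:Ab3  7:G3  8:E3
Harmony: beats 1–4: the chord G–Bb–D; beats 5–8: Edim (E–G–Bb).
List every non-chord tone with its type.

C4 (beat 2) — passing tone; Ab3 (beat 6) — appoggiatura.

The harmony at that moment is G minor triad (G, Bb, D); C4 is not a chord tone.
It is approached by step down from D4 and left by step down to Bb3.
Step in, step out in the same direction — a passing tone.
The harmony at that moment is E diminished triad (E, G, Bb); Ab3 is not a chord tone.
It is approached by leap up from E3 and left by step down to G3.
Leap in, step out — an appoggiatura.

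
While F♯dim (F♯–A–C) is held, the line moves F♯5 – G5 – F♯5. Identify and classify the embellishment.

The harmony at that moment is F♯ diminished triad (F♯, A, C); G5 is not a chord tone.
It is approached by step up from F♯5 and left by step down to F♯5.
Step away and step back to the same note — a neighbor tone (upper neighbor).

G5 is a neighbor tone.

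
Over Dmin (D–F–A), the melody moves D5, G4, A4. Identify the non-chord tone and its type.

The harmony at that moment is D minor triad (D, F, A); G4 is not a chord tone.
It is approached by leap down from D5 and left by step up to A4.
Leap in, step out — an appoggiatura.

G4 is an appoggiatura.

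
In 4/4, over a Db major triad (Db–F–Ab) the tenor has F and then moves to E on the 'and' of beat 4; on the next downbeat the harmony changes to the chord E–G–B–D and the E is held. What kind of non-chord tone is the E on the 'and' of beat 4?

The harmony at that moment is Db major triad (Db, F, Ab); E is not a chord tone.
It is approached by step down from F and then sustained as the same pitch into the next harmony.
Arriving early and becoming a chord tone when the harmony changes — an anticipation.

Anticipation.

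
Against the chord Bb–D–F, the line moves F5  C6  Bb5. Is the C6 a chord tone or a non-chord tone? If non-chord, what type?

Non-chord tone — an appoggiatura.

The harmony at that moment is Bb major triad (Bb, D, F); C6 is not a chord tone.
It is approached by leap up from F5 and left by step down to Bb5.
Leap in, step out — an appoggiatura.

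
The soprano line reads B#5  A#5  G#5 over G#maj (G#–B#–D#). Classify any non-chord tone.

A#5 is a passing tone.

The harmony at that moment is G# major triad (G#, B#, D#); A#5 is not a chord tone.
It is approached by step down from B#5 and left by step down to G#5.
Step in, step out in the same direction — a passing tone.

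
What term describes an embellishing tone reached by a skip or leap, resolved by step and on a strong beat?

Appoggiatura.

Approach: by leap. Departure: by step. Metric position: strong.
Leap in, step out, in a metrically strong position — an appoggiatura. (It is the mirror image of the escape tone, which steps in and leaps out from a weak position.)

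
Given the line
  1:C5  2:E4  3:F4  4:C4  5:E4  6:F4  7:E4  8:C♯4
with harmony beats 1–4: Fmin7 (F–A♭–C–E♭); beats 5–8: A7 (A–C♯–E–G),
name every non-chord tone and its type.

E4 (beat 2) — appoggiatura; F4 (beat 6) — neighbor tone.

The harmony at that moment is F minor seventh chord (F, A♭, C, E♭); E4 is not a chord tone.
It is approached by leap down from C5 and left by step up to F4.
Leap in, step out — an appoggiatura.
The harmony at that moment is A dominant seventh chord (A, C♯, E, G); F4 is not a chord tone.
It is approached by step up from E4 and left by step down to E4.
Step away and step back to the same note — a neighbor tone (upper neighbor).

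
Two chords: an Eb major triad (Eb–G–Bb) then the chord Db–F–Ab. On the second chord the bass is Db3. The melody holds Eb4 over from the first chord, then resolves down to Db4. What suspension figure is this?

At the second chord the bass is Db3. The suspended Eb4 lies a ninth above the bass; after resolving down by step to Db4, the interval above the bass becomes an octave.
Suspension figures are named by those two intervals: 9–8.

9–8 suspension.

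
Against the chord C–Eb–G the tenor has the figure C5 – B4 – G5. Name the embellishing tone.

B4 is an escape tone.

The harmony at that moment is C minor triad (C, Eb, G); B4 is not a chord tone.
It is approached by step down from C5 and left by leap up to G5.
Step in, leap out — an escape tone.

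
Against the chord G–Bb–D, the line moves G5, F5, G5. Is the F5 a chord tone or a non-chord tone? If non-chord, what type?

Non-chord tone — a neighbor tone.

The harmony at that moment is G minor triad (G, Bb, D); F5 is not a chord tone.
It is approached by step down from G5 and left by step up to G5.
Step away and step back to the same note — a neighbor tone (lower neighbor).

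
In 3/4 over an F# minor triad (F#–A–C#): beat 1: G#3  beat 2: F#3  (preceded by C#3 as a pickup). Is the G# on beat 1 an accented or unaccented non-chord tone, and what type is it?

Accented appoggiatura.

The harmony at that moment is F# minor triad (F#, A, C#); G#3 is not a chord tone.
It is approached by leap up from C#3 and left by step down to F#3.
Leap in, step out — an appoggiatura.
It falls on the downbeat, so it is accented.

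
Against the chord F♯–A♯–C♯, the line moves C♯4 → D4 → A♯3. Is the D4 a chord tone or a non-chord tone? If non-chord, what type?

The harmony at that moment is F♯ major triad (F♯, A♯, C♯); D4 is not a chord tone.
It is approached by step up from C♯4 and left by leap down to A♯3.
Step in, leap out — an escape tone.

Non-chord tone — an escape tone.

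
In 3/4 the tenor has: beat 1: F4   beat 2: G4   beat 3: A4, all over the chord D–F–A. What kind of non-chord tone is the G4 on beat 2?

The harmony at that moment is D minor triad (D, F, A); G4 is not a chord tone.
It is approached by step up from F4 and left by step up to A4.
Step in, step out in the same direction — a passing tone.

Passing tone.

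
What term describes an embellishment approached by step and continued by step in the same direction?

Passing tone.

Approach: by step. Departure: by step, continuing in the same direction.
Stepwise on both sides with no change of direction means the note fills in the space between two different chord tones — a passing tone. (Had it turned back to its starting note it would be a neighbor tone instead.)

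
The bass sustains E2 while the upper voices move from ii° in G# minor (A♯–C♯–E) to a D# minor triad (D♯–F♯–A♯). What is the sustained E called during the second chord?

The harmony at that moment is D♯ minor triad (D♯, F♯, A♯); E2 is not a chord tone.
It is held over (the same pitch as the preceding E2) and then sustained as the same pitch into the next harmony.
Sustained through a change of harmony — a pedal tone.

Pedal tone (pedal point).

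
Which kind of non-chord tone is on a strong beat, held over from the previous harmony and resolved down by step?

Suspension.

Approach: by preparation — the pitch is first a chord tone, then held (tied or repeated) while the harmony changes under it. Departure: down by step. Metric position: strong.
A prepared dissonance that resolves downward by step — a suspension. (The same figure resolving upward would be a retardation.)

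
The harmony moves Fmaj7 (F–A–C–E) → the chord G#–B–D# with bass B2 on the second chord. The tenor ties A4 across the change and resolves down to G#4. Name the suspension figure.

7–6 suspension.

At the second chord the bass is B2. The suspended A4 lies a seventh above the bass; after resolving down by step to G#4, the interval above the bass becomes a sixth.
Suspension figures are named by those two intervals: 7–6.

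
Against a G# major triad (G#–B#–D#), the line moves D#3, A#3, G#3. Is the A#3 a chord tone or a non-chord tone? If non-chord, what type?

The harmony at that moment is G# major triad (G#, B#, D#); A#3 is not a chord tone.
It is approached by leap up from D#3 and left by step down to G#3.
Leap in, step out — an appoggiatura.

Non-chord tone — an appoggiatura.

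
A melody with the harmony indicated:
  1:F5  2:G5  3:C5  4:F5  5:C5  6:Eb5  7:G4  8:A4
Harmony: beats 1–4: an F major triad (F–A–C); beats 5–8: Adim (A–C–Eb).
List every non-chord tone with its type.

The harmony at that moment is F major triad (F, A, C); G5 is not a chord tone.
It is approached by step up from F5 and left by leap down to C5.
Step in, leap out — an escape tone.
The harmony at that moment is A diminished triad (A, C, Eb); G4 is not a chord tone.
It is approached by leap down from Eb5 and left by step up to A4.
Leap in, step out — an appoggiatura.

G5 (beat 2) — escape tone; G4 (beat 7) — appoggiatura.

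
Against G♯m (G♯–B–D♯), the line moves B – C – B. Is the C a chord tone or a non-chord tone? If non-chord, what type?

Non-chord tone — a neighbor tone.

The harmony at that moment is G♯ minor triad (G♯, B, D♯); C is not a chord tone.
It is approached by step up from B and left by step down to B.
Step away and step back to the same note — a neighbor tone (upper neighbor).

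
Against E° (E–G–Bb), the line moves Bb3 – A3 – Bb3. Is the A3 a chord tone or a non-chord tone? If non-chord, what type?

Non-chord tone — a neighbor tone.

The harmony at that moment is E diminished triad (E, G, Bb); A3 is not a chord tone.
It is approached by step down from Bb3 and left by step up to Bb3.
Step away and step back to the same note — a neighbor tone (lower neighbor).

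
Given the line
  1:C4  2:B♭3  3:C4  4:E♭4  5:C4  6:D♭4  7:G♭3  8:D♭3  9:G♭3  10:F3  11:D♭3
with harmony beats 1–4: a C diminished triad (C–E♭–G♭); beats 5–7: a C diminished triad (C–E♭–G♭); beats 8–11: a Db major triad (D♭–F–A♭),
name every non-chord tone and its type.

The harmony at that moment is C diminished triad (C, E♭, G♭); B♭3 is not a chord tone.
It is approached by step down from C4 and left by step up to C4.
Step away and step back to the same note — a neighbor tone (lower neighbor).
The harmony at that moment is C diminished triad (C, E♭, G♭); D♭4 is not a chord tone.
It is approached by step up from C4 and left by leap down to G♭3.
Step in, leap out — an escape tone.
The harmony at that moment is D♭ major triad (D♭, F, A♭); G♭3 is not a chord tone.
It is approached by leap up from D♭3 and left by step down to F3.
Leap in, step out — an appoggiatura.

B♭3 (beat 2) — neighbor tone; D♭4 (beat 6) — escape tone; G♭3 (beat 9) — appoggiatura.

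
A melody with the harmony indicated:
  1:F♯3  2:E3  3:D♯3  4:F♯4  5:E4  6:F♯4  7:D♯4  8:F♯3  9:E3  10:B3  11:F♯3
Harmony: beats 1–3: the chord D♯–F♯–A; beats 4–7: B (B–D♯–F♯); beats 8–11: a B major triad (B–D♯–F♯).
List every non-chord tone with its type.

E3 (beat 2) — passing tone; E4 (beat 5) — neighbor tone; E3 (beat 9) — escape tone.

The harmony at that moment is D♯ diminished triad (D♯, F♯, A); E3 is not a chord tone.
It is approached by step down from F♯3 and left by step down to D♯3.
Step in, step out in the same direction — a passing tone.
The harmony at that moment is B major triad (B, D♯, F♯); E4 is not a chord tone.
It is approached by step down from F♯4 and left by step up to F♯4.
Step away and step back to the same note — a neighbor tone (lower neighbor).
The harmony at that moment is B major triad (B, D♯, F♯); E3 is not a chord tone.
It is approached by step down from F♯3 and left by leap up to B3.
Step in, leap out — an escape tone.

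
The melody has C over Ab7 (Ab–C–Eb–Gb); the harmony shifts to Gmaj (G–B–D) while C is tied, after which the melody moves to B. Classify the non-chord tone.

The harmony at that moment is G major triad (G, B, D); C is not a chord tone.
It is held over (the same pitch as the preceding C) and left by step down to B.
Held over from the previous chord and resolving down by step — a suspension.

C is a suspension.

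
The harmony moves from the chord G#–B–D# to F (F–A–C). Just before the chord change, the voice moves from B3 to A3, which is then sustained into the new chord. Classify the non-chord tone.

The harmony at that moment is G# minor triad (G#, B, D#); A3 is not a chord tone.
It is approached by step down from B3 and then sustained as the same pitch into the next harmony.
Arriving early and becoming a chord tone when the harmony changes — an anticipation.

A3 is an anticipation.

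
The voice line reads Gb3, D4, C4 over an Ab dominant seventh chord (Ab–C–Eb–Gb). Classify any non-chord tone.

D4 is an appoggiatura.

The harmony at that moment is Ab dominant seventh chord (Ab, C, Eb, Gb); D4 is not a chord tone.
It is approached by leap up from Gb3 and left by step down to C4.
Leap in, step out — an appoggiatura.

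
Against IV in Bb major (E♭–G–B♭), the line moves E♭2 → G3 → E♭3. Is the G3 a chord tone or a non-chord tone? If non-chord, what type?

Eb major triad contains E♭, G, B♭; G is the third, so it is a chord tone.

Chord tone (the third of Eb major triad).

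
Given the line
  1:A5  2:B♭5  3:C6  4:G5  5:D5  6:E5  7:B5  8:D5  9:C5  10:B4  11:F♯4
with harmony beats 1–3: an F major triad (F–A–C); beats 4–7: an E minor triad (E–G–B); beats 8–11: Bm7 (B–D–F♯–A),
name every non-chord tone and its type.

B♭5 (beat 2) — passing tone; D5 (beat 5) — appoggiatura; C5 (beat 9) — passing tone.

The harmony at that moment is F major triad (F, A, C); B♭5 is not a chord tone.
It is approached by step up from A5 and left by step up to C6.
Step in, step out in the same direction — a passing tone.
The harmony at that moment is E minor triad (E, G, B); D5 is not a chord tone.
It is approached by leap down from G5 and left by step up to E5.
Leap in, step out — an appoggiatura.
The harmony at that moment is B minor seventh chord (B, D, F♯, A); C5 is not a chord tone.
It is approached by step down from D5 and left by step down to B4.
Step in, step out in the same direction — a passing tone.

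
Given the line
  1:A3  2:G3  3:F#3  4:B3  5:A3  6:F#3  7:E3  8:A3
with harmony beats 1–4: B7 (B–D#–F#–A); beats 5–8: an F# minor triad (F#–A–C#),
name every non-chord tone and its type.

The harmony at that moment is B dominant seventh chord (B, D#, F#, A); G3 is not a chord tone.
It is approached by step down from A3 and left by step down to F#3.
Step in, step out in the same direction — a passing tone.
The harmony at that moment is F# minor triad (F#, A, C#); E3 is not a chord tone.
It is approached by step down from F#3 and left by leap up to A3.
Step in, leap out — an escape tone.

G3 (beat 2) — passing tone; E3 (beat 7) — escape tone.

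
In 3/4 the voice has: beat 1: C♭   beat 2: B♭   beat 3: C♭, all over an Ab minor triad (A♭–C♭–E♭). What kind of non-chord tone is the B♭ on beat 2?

The harmony at that moment is A♭ minor triad (A♭, C♭, E♭); B♭ is not a chord tone.
It is approached by step down from C♭ and left by step up to C♭.
Step away and step back to the same note — a neighbor tone (lower neighbor).

Lower neighbor tone.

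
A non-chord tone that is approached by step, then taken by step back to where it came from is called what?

Approach: by step. Departure: by step in the opposite direction, back to the starting pitch.
Stepwise on both sides but reversing to return to the same chord tone — a neighbor tone. (Had it continued onward in the same direction it would be a passing tone instead.)

Neighbor tone.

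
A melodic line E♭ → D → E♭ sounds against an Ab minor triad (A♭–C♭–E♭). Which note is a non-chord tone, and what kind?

D is a neighbor tone.

The harmony at that moment is A♭ minor triad (A♭, C♭, E♭); D is not a chord tone.
It is approached by step down from E♭ and left by step up to E♭.
Step away and step back to the same note — a neighbor tone (lower neighbor).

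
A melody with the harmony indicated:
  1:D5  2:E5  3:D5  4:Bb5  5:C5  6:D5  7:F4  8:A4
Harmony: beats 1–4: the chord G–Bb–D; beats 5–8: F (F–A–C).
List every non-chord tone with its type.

The harmony at that moment is G minor triad (G, Bb, D); E5 is not a chord tone.
It is approached by step up from D5 and left by step down to D5.
Step away and step back to the same note — a neighbor tone (upper neighbor).
The harmony at that moment is F major triad (F, A, C); D5 is not a chord tone.
It is approached by step up from C5 and left by leap down to F4.
Step in, leap out — an escape tone.

E5 (beat 2) — neighbor tone; D5 (beat 6) — escape tone.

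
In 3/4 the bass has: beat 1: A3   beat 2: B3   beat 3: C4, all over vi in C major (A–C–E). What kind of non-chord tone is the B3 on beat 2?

Passing tone.

The harmony at that moment is A minor triad (A, C, E); B3 is not a chord tone.
It is approached by step up from A3 and left by step up to C4.
Step in, step out in the same direction — a passing tone.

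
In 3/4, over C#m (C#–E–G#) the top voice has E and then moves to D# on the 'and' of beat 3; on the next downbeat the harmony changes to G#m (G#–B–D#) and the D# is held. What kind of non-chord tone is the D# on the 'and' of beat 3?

Anticipation.

The harmony at that moment is C# minor triad (C#, E, G#); D# is not a chord tone.
It is approached by step down from E and then sustained as the same pitch into the next harmony.
Arriving early and becoming a chord tone when the harmony changes — an anticipation.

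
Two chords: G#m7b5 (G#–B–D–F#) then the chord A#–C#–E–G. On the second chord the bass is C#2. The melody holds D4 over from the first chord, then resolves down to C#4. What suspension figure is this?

At the second chord the bass is C#2. The suspended D4 lies a ninth above the bass; after resolving down by step to C#4, the interval above the bass becomes an octave.
Suspension figures are named by those two intervals: 9–8.

9–8 suspension.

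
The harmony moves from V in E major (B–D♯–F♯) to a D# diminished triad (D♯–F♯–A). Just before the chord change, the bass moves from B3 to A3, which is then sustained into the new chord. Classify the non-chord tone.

The harmony at that moment is B major triad (B, D♯, F♯); A3 is not a chord tone.
It is approached by step down from B3 and then sustained as the same pitch into the next harmony.
Arriving early and becoming a chord tone when the harmony changes — an anticipation.

A3 is an anticipation.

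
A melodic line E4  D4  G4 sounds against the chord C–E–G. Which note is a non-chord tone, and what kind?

D4 is an escape tone.

The harmony at that moment is C major triad (C, E, G); D4 is not a chord tone.
It is approached by step down from E4 and left by leap up to G4.
Step in, leap out — an escape tone.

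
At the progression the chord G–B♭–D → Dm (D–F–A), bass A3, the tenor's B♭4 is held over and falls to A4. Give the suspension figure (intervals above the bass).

At the second chord the bass is A3. The suspended B♭4 lies a ninth above the bass; after resolving down by step to A4, the interval above the bass becomes an octave.
Suspension figures are named by those two intervals: 9–8.

9–8 suspension.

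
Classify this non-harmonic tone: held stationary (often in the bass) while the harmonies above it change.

Approach: none. Departure: none — a single pitch is sustained while the chords change around it, passing through harmonies that do not contain it.
No melodic motion at all; the dissonance is created entirely by the moving harmonies against the stationary note — a pedal tone (pedal point).

Pedal tone.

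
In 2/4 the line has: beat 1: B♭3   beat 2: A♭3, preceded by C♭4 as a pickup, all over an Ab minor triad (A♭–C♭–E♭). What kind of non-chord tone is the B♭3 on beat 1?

The harmony at that moment is A♭ minor triad (A♭, C♭, E♭); B♭3 is not a chord tone.
It is approached by step down from C♭4 and left by step down to A♭3.
Step in, step out in the same direction — a passing tone.

Passing tone.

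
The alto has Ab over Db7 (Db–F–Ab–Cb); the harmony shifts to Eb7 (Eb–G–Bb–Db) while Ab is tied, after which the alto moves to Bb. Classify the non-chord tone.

Ab is a retardation.

The harmony at that moment is Eb dominant seventh chord (Eb, G, Bb, Db); Ab is not a chord tone.
It is held over (the same pitch as the preceding Ab) and left by step up to Bb.
Held over from the previous chord and resolving up by step — a retardation.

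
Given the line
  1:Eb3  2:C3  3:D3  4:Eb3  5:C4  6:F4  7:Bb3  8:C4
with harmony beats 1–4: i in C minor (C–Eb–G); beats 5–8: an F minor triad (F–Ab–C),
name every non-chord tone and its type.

The harmony at that moment is C minor triad (C, Eb, G); D3 is not a chord tone.
It is approached by step up from C3 and left by step up to Eb3.
Step in, step out in the same direction — a passing tone.
The harmony at that moment is F minor triad (F, Ab, C); Bb3 is not a chord tone.
It is approached by leap down from F4 and left by step up to C4.
Leap in, step out — an appoggiatura.

D3 (beat 3) — passing tone; Bb3 (beat 7) — appoggiatura.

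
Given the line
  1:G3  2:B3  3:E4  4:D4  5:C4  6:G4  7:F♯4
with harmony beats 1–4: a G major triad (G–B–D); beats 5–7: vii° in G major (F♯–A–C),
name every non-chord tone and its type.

E4 (beat 3) — appoggiatura; G4 (beat 6) — appoggiatura.

The harmony at that moment is G major triad (G, B, D); E4 is not a chord tone.
It is approached by leap up from B3 and left by step down to D4.
Leap in, step out — an appoggiatura.
The harmony at that moment is F♯ diminished triad (F♯, A, C); G4 is not a chord tone.
It is approached by leap up from C4 and left by step down to F♯4.
Leap in, step out — an appoggiatura.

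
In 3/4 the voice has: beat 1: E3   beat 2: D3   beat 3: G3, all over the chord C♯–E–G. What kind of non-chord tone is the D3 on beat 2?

The harmony at that moment is C♯ diminished triad (C♯, E, G); D3 is not a chord tone.
It is approached by step down from E3 and left by leap up to G3.
Step in, leap out, on a weak beat — an escape tone.

Escape tone.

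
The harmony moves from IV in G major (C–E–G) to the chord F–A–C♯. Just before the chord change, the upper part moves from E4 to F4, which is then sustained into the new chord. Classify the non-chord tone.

F4 is an anticipation.

The harmony at that moment is C major triad (C, E, G); F4 is not a chord tone.
It is approached by step up from E4 and then sustained as the same pitch into the next harmony.
Arriving early and becoming a chord tone when the harmony changes — an anticipation.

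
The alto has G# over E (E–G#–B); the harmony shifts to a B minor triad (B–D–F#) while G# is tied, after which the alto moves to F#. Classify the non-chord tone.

The harmony at that moment is B minor triad (B, D, F#); G# is not a chord tone.
It is held over (the same pitch as the preceding G#) and left by step down to F#.
Held over from the previous chord and resolving down by step — a suspension.

G# is a suspension.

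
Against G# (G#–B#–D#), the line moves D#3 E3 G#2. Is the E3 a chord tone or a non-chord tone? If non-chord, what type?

Non-chord tone — an escape tone.

The harmony at that moment is G# major triad (G#, B#, D#); E3 is not a chord tone.
It is approached by step up from D#3 and left by leap down to G#2.
Step in, leap out — an escape tone.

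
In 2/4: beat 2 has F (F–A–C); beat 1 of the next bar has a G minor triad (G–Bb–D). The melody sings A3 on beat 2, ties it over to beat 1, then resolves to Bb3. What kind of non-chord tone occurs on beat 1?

The harmony at that moment is G minor triad (G, Bb, D); A3 is not a chord tone.
It is held over (the same pitch as the preceding A3) and left by step up to Bb3.
Held over from the previous chord and resolving up by step — a retardation.

Retardation.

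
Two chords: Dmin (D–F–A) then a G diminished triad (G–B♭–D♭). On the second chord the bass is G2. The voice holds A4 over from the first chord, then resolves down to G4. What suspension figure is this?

9–8 suspension.

At the second chord the bass is G2. The suspended A4 lies a ninth above the bass; after resolving down by step to G4, the interval above the bass becomes an octave.
Suspension figures are named by those two intervals: 9–8.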